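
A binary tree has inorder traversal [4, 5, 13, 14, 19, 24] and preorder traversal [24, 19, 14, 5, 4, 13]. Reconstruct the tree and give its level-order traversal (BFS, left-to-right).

Inorder:  [4, 5, 13, 14, 19, 24]
Preorder: [24, 19, 14, 5, 4, 13]
Algorithm: preorder visits root first, so consume preorder in order;
for each root, split the current inorder slice at that value into
left-subtree inorder and right-subtree inorder, then recurse.
Recursive splits:
  root=24; inorder splits into left=[4, 5, 13, 14, 19], right=[]
  root=19; inorder splits into left=[4, 5, 13, 14], right=[]
  root=14; inorder splits into left=[4, 5, 13], right=[]
  root=5; inorder splits into left=[4], right=[13]
  root=4; inorder splits into left=[], right=[]
  root=13; inorder splits into left=[], right=[]
Reconstructed level-order: [24, 19, 14, 5, 4, 13]


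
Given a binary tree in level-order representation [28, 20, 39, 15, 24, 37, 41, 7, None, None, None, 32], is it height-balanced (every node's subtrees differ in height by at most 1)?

Tree (level-order array): [28, 20, 39, 15, 24, 37, 41, 7, None, None, None, 32]
Definition: a tree is height-balanced if, at every node, |h(left) - h(right)| <= 1 (empty subtree has height -1).
Bottom-up per-node check:
  node 7: h_left=-1, h_right=-1, diff=0 [OK], height=0
  node 15: h_left=0, h_right=-1, diff=1 [OK], height=1
  node 24: h_left=-1, h_right=-1, diff=0 [OK], height=0
  node 20: h_left=1, h_right=0, diff=1 [OK], height=2
  node 32: h_left=-1, h_right=-1, diff=0 [OK], height=0
  node 37: h_left=0, h_right=-1, diff=1 [OK], height=1
  node 41: h_left=-1, h_right=-1, diff=0 [OK], height=0
  node 39: h_left=1, h_right=0, diff=1 [OK], height=2
  node 28: h_left=2, h_right=2, diff=0 [OK], height=3
All nodes satisfy the balance condition.
Result: Balanced


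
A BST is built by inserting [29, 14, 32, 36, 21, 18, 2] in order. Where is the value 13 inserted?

Starting tree (level order): [29, 14, 32, 2, 21, None, 36, None, None, 18]
Insertion path: 29 -> 14 -> 2
Result: insert 13 as right child of 2
Final tree (level order): [29, 14, 32, 2, 21, None, 36, None, 13, 18]


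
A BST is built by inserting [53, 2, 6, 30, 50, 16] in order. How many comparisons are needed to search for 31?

Search path for 31: 53 -> 2 -> 6 -> 30 -> 50
Found: False
Comparisons: 5


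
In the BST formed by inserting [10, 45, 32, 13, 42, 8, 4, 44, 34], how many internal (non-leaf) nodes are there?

Tree built from: [10, 45, 32, 13, 42, 8, 4, 44, 34]
Tree (level-order array): [10, 8, 45, 4, None, 32, None, None, None, 13, 42, None, None, 34, 44]
Rule: An internal node has at least one child.
Per-node child counts:
  node 10: 2 child(ren)
  node 8: 1 child(ren)
  node 4: 0 child(ren)
  node 45: 1 child(ren)
  node 32: 2 child(ren)
  node 13: 0 child(ren)
  node 42: 2 child(ren)
  node 34: 0 child(ren)
  node 44: 0 child(ren)
Matching nodes: [10, 8, 45, 32, 42]
Count of internal (non-leaf) nodes: 5


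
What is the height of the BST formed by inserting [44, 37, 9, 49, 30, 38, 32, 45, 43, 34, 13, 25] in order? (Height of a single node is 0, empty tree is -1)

Insertion order: [44, 37, 9, 49, 30, 38, 32, 45, 43, 34, 13, 25]
Tree (level-order array): [44, 37, 49, 9, 38, 45, None, None, 30, None, 43, None, None, 13, 32, None, None, None, 25, None, 34]
Compute height bottom-up (empty subtree = -1):
  height(25) = 1 + max(-1, -1) = 0
  height(13) = 1 + max(-1, 0) = 1
  height(34) = 1 + max(-1, -1) = 0
  height(32) = 1 + max(-1, 0) = 1
  height(30) = 1 + max(1, 1) = 2
  height(9) = 1 + max(-1, 2) = 3
  height(43) = 1 + max(-1, -1) = 0
  height(38) = 1 + max(-1, 0) = 1
  height(37) = 1 + max(3, 1) = 4
  height(45) = 1 + max(-1, -1) = 0
  height(49) = 1 + max(0, -1) = 1
  height(44) = 1 + max(4, 1) = 5
Height = 5


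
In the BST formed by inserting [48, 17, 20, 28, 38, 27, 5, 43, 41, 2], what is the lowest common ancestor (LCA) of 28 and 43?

Tree insertion order: [48, 17, 20, 28, 38, 27, 5, 43, 41, 2]
Tree (level-order array): [48, 17, None, 5, 20, 2, None, None, 28, None, None, 27, 38, None, None, None, 43, 41]
In a BST, the LCA of p=28, q=43 is the first node v on the
root-to-leaf path with p <= v <= q (go left if both < v, right if both > v).
Walk from root:
  at 48: both 28 and 43 < 48, go left
  at 17: both 28 and 43 > 17, go right
  at 20: both 28 and 43 > 20, go right
  at 28: 28 <= 28 <= 43, this is the LCA
LCA = 28


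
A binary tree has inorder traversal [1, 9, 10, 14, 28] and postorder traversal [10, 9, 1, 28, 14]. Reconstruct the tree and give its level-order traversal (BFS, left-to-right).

Inorder:   [1, 9, 10, 14, 28]
Postorder: [10, 9, 1, 28, 14]
Algorithm: postorder visits root last, so walk postorder right-to-left;
each value is the root of the current inorder slice — split it at that
value, recurse on the right subtree first, then the left.
Recursive splits:
  root=14; inorder splits into left=[1, 9, 10], right=[28]
  root=28; inorder splits into left=[], right=[]
  root=1; inorder splits into left=[], right=[9, 10]
  root=9; inorder splits into left=[], right=[10]
  root=10; inorder splits into left=[], right=[]
Reconstructed level-order: [14, 1, 28, 9, 10]


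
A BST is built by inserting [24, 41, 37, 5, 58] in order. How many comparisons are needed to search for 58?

Search path for 58: 24 -> 41 -> 58
Found: True
Comparisons: 3


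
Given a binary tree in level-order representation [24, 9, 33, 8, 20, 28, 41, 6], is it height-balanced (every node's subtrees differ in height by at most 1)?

Tree (level-order array): [24, 9, 33, 8, 20, 28, 41, 6]
Definition: a tree is height-balanced if, at every node, |h(left) - h(right)| <= 1 (empty subtree has height -1).
Bottom-up per-node check:
  node 6: h_left=-1, h_right=-1, diff=0 [OK], height=0
  node 8: h_left=0, h_right=-1, diff=1 [OK], height=1
  node 20: h_left=-1, h_right=-1, diff=0 [OK], height=0
  node 9: h_left=1, h_right=0, diff=1 [OK], height=2
  node 28: h_left=-1, h_right=-1, diff=0 [OK], height=0
  node 41: h_left=-1, h_right=-1, diff=0 [OK], height=0
  node 33: h_left=0, h_right=0, diff=0 [OK], height=1
  node 24: h_left=2, h_right=1, diff=1 [OK], height=3
All nodes satisfy the balance condition.
Result: Balanced


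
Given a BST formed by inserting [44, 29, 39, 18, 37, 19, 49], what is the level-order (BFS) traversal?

Tree insertion order: [44, 29, 39, 18, 37, 19, 49]
Tree (level-order array): [44, 29, 49, 18, 39, None, None, None, 19, 37]
BFS from the root, enqueuing left then right child of each popped node:
  queue [44] -> pop 44, enqueue [29, 49], visited so far: [44]
  queue [29, 49] -> pop 29, enqueue [18, 39], visited so far: [44, 29]
  queue [49, 18, 39] -> pop 49, enqueue [none], visited so far: [44, 29, 49]
  queue [18, 39] -> pop 18, enqueue [19], visited so far: [44, 29, 49, 18]
  queue [39, 19] -> pop 39, enqueue [37], visited so far: [44, 29, 49, 18, 39]
  queue [19, 37] -> pop 19, enqueue [none], visited so far: [44, 29, 49, 18, 39, 19]
  queue [37] -> pop 37, enqueue [none], visited so far: [44, 29, 49, 18, 39, 19, 37]
Result: [44, 29, 49, 18, 39, 19, 37]


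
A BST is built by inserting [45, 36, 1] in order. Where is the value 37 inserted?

Starting tree (level order): [45, 36, None, 1]
Insertion path: 45 -> 36
Result: insert 37 as right child of 36
Final tree (level order): [45, 36, None, 1, 37]


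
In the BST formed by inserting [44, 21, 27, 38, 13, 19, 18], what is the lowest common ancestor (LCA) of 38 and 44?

Tree insertion order: [44, 21, 27, 38, 13, 19, 18]
Tree (level-order array): [44, 21, None, 13, 27, None, 19, None, 38, 18]
In a BST, the LCA of p=38, q=44 is the first node v on the
root-to-leaf path with p <= v <= q (go left if both < v, right if both > v).
Walk from root:
  at 44: 38 <= 44 <= 44, this is the LCA
LCA = 44


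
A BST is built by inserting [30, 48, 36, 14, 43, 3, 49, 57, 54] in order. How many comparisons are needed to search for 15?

Search path for 15: 30 -> 14
Found: False
Comparisons: 2


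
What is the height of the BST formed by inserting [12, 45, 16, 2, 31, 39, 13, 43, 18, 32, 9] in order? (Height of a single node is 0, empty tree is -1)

Insertion order: [12, 45, 16, 2, 31, 39, 13, 43, 18, 32, 9]
Tree (level-order array): [12, 2, 45, None, 9, 16, None, None, None, 13, 31, None, None, 18, 39, None, None, 32, 43]
Compute height bottom-up (empty subtree = -1):
  height(9) = 1 + max(-1, -1) = 0
  height(2) = 1 + max(-1, 0) = 1
  height(13) = 1 + max(-1, -1) = 0
  height(18) = 1 + max(-1, -1) = 0
  height(32) = 1 + max(-1, -1) = 0
  height(43) = 1 + max(-1, -1) = 0
  height(39) = 1 + max(0, 0) = 1
  height(31) = 1 + max(0, 1) = 2
  height(16) = 1 + max(0, 2) = 3
  height(45) = 1 + max(3, -1) = 4
  height(12) = 1 + max(1, 4) = 5
Height = 5


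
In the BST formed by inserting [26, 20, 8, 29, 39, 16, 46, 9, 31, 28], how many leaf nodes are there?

Tree built from: [26, 20, 8, 29, 39, 16, 46, 9, 31, 28]
Tree (level-order array): [26, 20, 29, 8, None, 28, 39, None, 16, None, None, 31, 46, 9]
Rule: A leaf has 0 children.
Per-node child counts:
  node 26: 2 child(ren)
  node 20: 1 child(ren)
  node 8: 1 child(ren)
  node 16: 1 child(ren)
  node 9: 0 child(ren)
  node 29: 2 child(ren)
  node 28: 0 child(ren)
  node 39: 2 child(ren)
  node 31: 0 child(ren)
  node 46: 0 child(ren)
Matching nodes: [9, 28, 31, 46]
Count of leaf nodes: 4


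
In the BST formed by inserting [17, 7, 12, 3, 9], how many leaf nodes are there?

Tree built from: [17, 7, 12, 3, 9]
Tree (level-order array): [17, 7, None, 3, 12, None, None, 9]
Rule: A leaf has 0 children.
Per-node child counts:
  node 17: 1 child(ren)
  node 7: 2 child(ren)
  node 3: 0 child(ren)
  node 12: 1 child(ren)
  node 9: 0 child(ren)
Matching nodes: [3, 9]
Count of leaf nodes: 2


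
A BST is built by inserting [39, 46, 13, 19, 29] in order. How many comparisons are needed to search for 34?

Search path for 34: 39 -> 13 -> 19 -> 29
Found: False
Comparisons: 4


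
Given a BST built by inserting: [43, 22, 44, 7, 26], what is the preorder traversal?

Tree insertion order: [43, 22, 44, 7, 26]
Tree (level-order array): [43, 22, 44, 7, 26]
Preorder traversal: [43, 22, 7, 26, 44]


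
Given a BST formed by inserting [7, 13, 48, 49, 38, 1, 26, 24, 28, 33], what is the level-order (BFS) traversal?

Tree insertion order: [7, 13, 48, 49, 38, 1, 26, 24, 28, 33]
Tree (level-order array): [7, 1, 13, None, None, None, 48, 38, 49, 26, None, None, None, 24, 28, None, None, None, 33]
BFS from the root, enqueuing left then right child of each popped node:
  queue [7] -> pop 7, enqueue [1, 13], visited so far: [7]
  queue [1, 13] -> pop 1, enqueue [none], visited so far: [7, 1]
  queue [13] -> pop 13, enqueue [48], visited so far: [7, 1, 13]
  queue [48] -> pop 48, enqueue [38, 49], visited so far: [7, 1, 13, 48]
  queue [38, 49] -> pop 38, enqueue [26], visited so far: [7, 1, 13, 48, 38]
  queue [49, 26] -> pop 49, enqueue [none], visited so far: [7, 1, 13, 48, 38, 49]
  queue [26] -> pop 26, enqueue [24, 28], visited so far: [7, 1, 13, 48, 38, 49, 26]
  queue [24, 28] -> pop 24, enqueue [none], visited so far: [7, 1, 13, 48, 38, 49, 26, 24]
  queue [28] -> pop 28, enqueue [33], visited so far: [7, 1, 13, 48, 38, 49, 26, 24, 28]
  queue [33] -> pop 33, enqueue [none], visited so far: [7, 1, 13, 48, 38, 49, 26, 24, 28, 33]
Result: [7, 1, 13, 48, 38, 49, 26, 24, 28, 33]


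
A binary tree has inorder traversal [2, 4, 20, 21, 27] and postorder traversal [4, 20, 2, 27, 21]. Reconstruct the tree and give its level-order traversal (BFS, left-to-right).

Inorder:   [2, 4, 20, 21, 27]
Postorder: [4, 20, 2, 27, 21]
Algorithm: postorder visits root last, so walk postorder right-to-left;
each value is the root of the current inorder slice — split it at that
value, recurse on the right subtree first, then the left.
Recursive splits:
  root=21; inorder splits into left=[2, 4, 20], right=[27]
  root=27; inorder splits into left=[], right=[]
  root=2; inorder splits into left=[], right=[4, 20]
  root=20; inorder splits into left=[4], right=[]
  root=4; inorder splits into left=[], right=[]
Reconstructed level-order: [21, 2, 27, 20, 4]


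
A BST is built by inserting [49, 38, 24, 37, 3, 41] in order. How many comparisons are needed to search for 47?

Search path for 47: 49 -> 38 -> 41
Found: False
Comparisons: 3


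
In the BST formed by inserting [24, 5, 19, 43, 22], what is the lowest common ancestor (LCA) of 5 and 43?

Tree insertion order: [24, 5, 19, 43, 22]
Tree (level-order array): [24, 5, 43, None, 19, None, None, None, 22]
In a BST, the LCA of p=5, q=43 is the first node v on the
root-to-leaf path with p <= v <= q (go left if both < v, right if both > v).
Walk from root:
  at 24: 5 <= 24 <= 43, this is the LCA
LCA = 24


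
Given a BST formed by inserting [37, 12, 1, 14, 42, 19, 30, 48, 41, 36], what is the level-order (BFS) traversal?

Tree insertion order: [37, 12, 1, 14, 42, 19, 30, 48, 41, 36]
Tree (level-order array): [37, 12, 42, 1, 14, 41, 48, None, None, None, 19, None, None, None, None, None, 30, None, 36]
BFS from the root, enqueuing left then right child of each popped node:
  queue [37] -> pop 37, enqueue [12, 42], visited so far: [37]
  queue [12, 42] -> pop 12, enqueue [1, 14], visited so far: [37, 12]
  queue [42, 1, 14] -> pop 42, enqueue [41, 48], visited so far: [37, 12, 42]
  queue [1, 14, 41, 48] -> pop 1, enqueue [none], visited so far: [37, 12, 42, 1]
  queue [14, 41, 48] -> pop 14, enqueue [19], visited so far: [37, 12, 42, 1, 14]
  queue [41, 48, 19] -> pop 41, enqueue [none], visited so far: [37, 12, 42, 1, 14, 41]
  queue [48, 19] -> pop 48, enqueue [none], visited so far: [37, 12, 42, 1, 14, 41, 48]
  queue [19] -> pop 19, enqueue [30], visited so far: [37, 12, 42, 1, 14, 41, 48, 19]
  queue [30] -> pop 30, enqueue [36], visited so far: [37, 12, 42, 1, 14, 41, 48, 19, 30]
  queue [36] -> pop 36, enqueue [none], visited so far: [37, 12, 42, 1, 14, 41, 48, 19, 30, 36]
Result: [37, 12, 42, 1, 14, 41, 48, 19, 30, 36]


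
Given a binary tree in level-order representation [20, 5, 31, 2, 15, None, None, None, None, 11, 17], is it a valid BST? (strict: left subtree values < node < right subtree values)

Level-order array: [20, 5, 31, 2, 15, None, None, None, None, 11, 17]
Validate using subtree bounds (lo, hi): at each node, require lo < value < hi,
then recurse left with hi=value and right with lo=value.
Preorder trace (stopping at first violation):
  at node 20 with bounds (-inf, +inf): OK
  at node 5 with bounds (-inf, 20): OK
  at node 2 with bounds (-inf, 5): OK
  at node 15 with bounds (5, 20): OK
  at node 11 with bounds (5, 15): OK
  at node 17 with bounds (15, 20): OK
  at node 31 with bounds (20, +inf): OK
No violation found at any node.
Result: Valid BST


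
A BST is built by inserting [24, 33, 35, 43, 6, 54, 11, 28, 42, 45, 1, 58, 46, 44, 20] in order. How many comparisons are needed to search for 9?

Search path for 9: 24 -> 6 -> 11
Found: False
Comparisons: 3


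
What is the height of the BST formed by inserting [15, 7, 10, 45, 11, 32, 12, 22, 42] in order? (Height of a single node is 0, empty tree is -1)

Insertion order: [15, 7, 10, 45, 11, 32, 12, 22, 42]
Tree (level-order array): [15, 7, 45, None, 10, 32, None, None, 11, 22, 42, None, 12]
Compute height bottom-up (empty subtree = -1):
  height(12) = 1 + max(-1, -1) = 0
  height(11) = 1 + max(-1, 0) = 1
  height(10) = 1 + max(-1, 1) = 2
  height(7) = 1 + max(-1, 2) = 3
  height(22) = 1 + max(-1, -1) = 0
  height(42) = 1 + max(-1, -1) = 0
  height(32) = 1 + max(0, 0) = 1
  height(45) = 1 + max(1, -1) = 2
  height(15) = 1 + max(3, 2) = 4
Height = 4


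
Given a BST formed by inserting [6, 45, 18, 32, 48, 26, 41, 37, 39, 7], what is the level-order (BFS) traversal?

Tree insertion order: [6, 45, 18, 32, 48, 26, 41, 37, 39, 7]
Tree (level-order array): [6, None, 45, 18, 48, 7, 32, None, None, None, None, 26, 41, None, None, 37, None, None, 39]
BFS from the root, enqueuing left then right child of each popped node:
  queue [6] -> pop 6, enqueue [45], visited so far: [6]
  queue [45] -> pop 45, enqueue [18, 48], visited so far: [6, 45]
  queue [18, 48] -> pop 18, enqueue [7, 32], visited so far: [6, 45, 18]
  queue [48, 7, 32] -> pop 48, enqueue [none], visited so far: [6, 45, 18, 48]
  queue [7, 32] -> pop 7, enqueue [none], visited so far: [6, 45, 18, 48, 7]
  queue [32] -> pop 32, enqueue [26, 41], visited so far: [6, 45, 18, 48, 7, 32]
  queue [26, 41] -> pop 26, enqueue [none], visited so far: [6, 45, 18, 48, 7, 32, 26]
  queue [41] -> pop 41, enqueue [37], visited so far: [6, 45, 18, 48, 7, 32, 26, 41]
  queue [37] -> pop 37, enqueue [39], visited so far: [6, 45, 18, 48, 7, 32, 26, 41, 37]
  queue [39] -> pop 39, enqueue [none], visited so far: [6, 45, 18, 48, 7, 32, 26, 41, 37, 39]
Result: [6, 45, 18, 48, 7, 32, 26, 41, 37, 39]


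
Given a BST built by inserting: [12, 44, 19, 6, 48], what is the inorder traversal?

Tree insertion order: [12, 44, 19, 6, 48]
Tree (level-order array): [12, 6, 44, None, None, 19, 48]
Inorder traversal: [6, 12, 19, 44, 48]


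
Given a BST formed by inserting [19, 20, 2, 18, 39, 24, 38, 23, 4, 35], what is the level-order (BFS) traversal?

Tree insertion order: [19, 20, 2, 18, 39, 24, 38, 23, 4, 35]
Tree (level-order array): [19, 2, 20, None, 18, None, 39, 4, None, 24, None, None, None, 23, 38, None, None, 35]
BFS from the root, enqueuing left then right child of each popped node:
  queue [19] -> pop 19, enqueue [2, 20], visited so far: [19]
  queue [2, 20] -> pop 2, enqueue [18], visited so far: [19, 2]
  queue [20, 18] -> pop 20, enqueue [39], visited so far: [19, 2, 20]
  queue [18, 39] -> pop 18, enqueue [4], visited so far: [19, 2, 20, 18]
  queue [39, 4] -> pop 39, enqueue [24], visited so far: [19, 2, 20, 18, 39]
  queue [4, 24] -> pop 4, enqueue [none], visited so far: [19, 2, 20, 18, 39, 4]
  queue [24] -> pop 24, enqueue [23, 38], visited so far: [19, 2, 20, 18, 39, 4, 24]
  queue [23, 38] -> pop 23, enqueue [none], visited so far: [19, 2, 20, 18, 39, 4, 24, 23]
  queue [38] -> pop 38, enqueue [35], visited so far: [19, 2, 20, 18, 39, 4, 24, 23, 38]
  queue [35] -> pop 35, enqueue [none], visited so far: [19, 2, 20, 18, 39, 4, 24, 23, 38, 35]
Result: [19, 2, 20, 18, 39, 4, 24, 23, 38, 35]


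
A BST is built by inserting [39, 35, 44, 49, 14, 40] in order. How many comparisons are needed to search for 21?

Search path for 21: 39 -> 35 -> 14
Found: False
Comparisons: 3


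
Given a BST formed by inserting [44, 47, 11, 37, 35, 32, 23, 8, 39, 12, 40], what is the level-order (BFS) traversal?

Tree insertion order: [44, 47, 11, 37, 35, 32, 23, 8, 39, 12, 40]
Tree (level-order array): [44, 11, 47, 8, 37, None, None, None, None, 35, 39, 32, None, None, 40, 23, None, None, None, 12]
BFS from the root, enqueuing left then right child of each popped node:
  queue [44] -> pop 44, enqueue [11, 47], visited so far: [44]
  queue [11, 47] -> pop 11, enqueue [8, 37], visited so far: [44, 11]
  queue [47, 8, 37] -> pop 47, enqueue [none], visited so far: [44, 11, 47]
  queue [8, 37] -> pop 8, enqueue [none], visited so far: [44, 11, 47, 8]
  queue [37] -> pop 37, enqueue [35, 39], visited so far: [44, 11, 47, 8, 37]
  queue [35, 39] -> pop 35, enqueue [32], visited so far: [44, 11, 47, 8, 37, 35]
  queue [39, 32] -> pop 39, enqueue [40], visited so far: [44, 11, 47, 8, 37, 35, 39]
  queue [32, 40] -> pop 32, enqueue [23], visited so far: [44, 11, 47, 8, 37, 35, 39, 32]
  queue [40, 23] -> pop 40, enqueue [none], visited so far: [44, 11, 47, 8, 37, 35, 39, 32, 40]
  queue [23] -> pop 23, enqueue [12], visited so far: [44, 11, 47, 8, 37, 35, 39, 32, 40, 23]
  queue [12] -> pop 12, enqueue [none], visited so far: [44, 11, 47, 8, 37, 35, 39, 32, 40, 23, 12]
Result: [44, 11, 47, 8, 37, 35, 39, 32, 40, 23, 12]


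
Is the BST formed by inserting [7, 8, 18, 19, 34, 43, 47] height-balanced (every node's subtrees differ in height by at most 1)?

Tree (level-order array): [7, None, 8, None, 18, None, 19, None, 34, None, 43, None, 47]
Definition: a tree is height-balanced if, at every node, |h(left) - h(right)| <= 1 (empty subtree has height -1).
Bottom-up per-node check:
  node 47: h_left=-1, h_right=-1, diff=0 [OK], height=0
  node 43: h_left=-1, h_right=0, diff=1 [OK], height=1
  node 34: h_left=-1, h_right=1, diff=2 [FAIL (|-1-1|=2 > 1)], height=2
  node 19: h_left=-1, h_right=2, diff=3 [FAIL (|-1-2|=3 > 1)], height=3
  node 18: h_left=-1, h_right=3, diff=4 [FAIL (|-1-3|=4 > 1)], height=4
  node 8: h_left=-1, h_right=4, diff=5 [FAIL (|-1-4|=5 > 1)], height=5
  node 7: h_left=-1, h_right=5, diff=6 [FAIL (|-1-5|=6 > 1)], height=6
Node 34 violates the condition: |-1 - 1| = 2 > 1.
Result: Not balanced


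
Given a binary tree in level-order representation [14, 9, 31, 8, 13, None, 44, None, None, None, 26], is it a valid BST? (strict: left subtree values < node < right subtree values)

Level-order array: [14, 9, 31, 8, 13, None, 44, None, None, None, 26]
Validate using subtree bounds (lo, hi): at each node, require lo < value < hi,
then recurse left with hi=value and right with lo=value.
Preorder trace (stopping at first violation):
  at node 14 with bounds (-inf, +inf): OK
  at node 9 with bounds (-inf, 14): OK
  at node 8 with bounds (-inf, 9): OK
  at node 13 with bounds (9, 14): OK
  at node 26 with bounds (13, 14): VIOLATION
Node 26 violates its bound: not (13 < 26 < 14).
Result: Not a valid BST


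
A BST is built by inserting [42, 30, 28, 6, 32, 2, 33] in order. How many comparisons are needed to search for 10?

Search path for 10: 42 -> 30 -> 28 -> 6
Found: False
Comparisons: 4


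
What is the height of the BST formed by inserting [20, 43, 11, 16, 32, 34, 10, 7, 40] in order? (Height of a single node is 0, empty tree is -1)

Insertion order: [20, 43, 11, 16, 32, 34, 10, 7, 40]
Tree (level-order array): [20, 11, 43, 10, 16, 32, None, 7, None, None, None, None, 34, None, None, None, 40]
Compute height bottom-up (empty subtree = -1):
  height(7) = 1 + max(-1, -1) = 0
  height(10) = 1 + max(0, -1) = 1
  height(16) = 1 + max(-1, -1) = 0
  height(11) = 1 + max(1, 0) = 2
  height(40) = 1 + max(-1, -1) = 0
  height(34) = 1 + max(-1, 0) = 1
  height(32) = 1 + max(-1, 1) = 2
  height(43) = 1 + max(2, -1) = 3
  height(20) = 1 + max(2, 3) = 4
Height = 4


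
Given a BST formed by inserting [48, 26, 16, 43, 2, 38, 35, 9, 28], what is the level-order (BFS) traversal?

Tree insertion order: [48, 26, 16, 43, 2, 38, 35, 9, 28]
Tree (level-order array): [48, 26, None, 16, 43, 2, None, 38, None, None, 9, 35, None, None, None, 28]
BFS from the root, enqueuing left then right child of each popped node:
  queue [48] -> pop 48, enqueue [26], visited so far: [48]
  queue [26] -> pop 26, enqueue [16, 43], visited so far: [48, 26]
  queue [16, 43] -> pop 16, enqueue [2], visited so far: [48, 26, 16]
  queue [43, 2] -> pop 43, enqueue [38], visited so far: [48, 26, 16, 43]
  queue [2, 38] -> pop 2, enqueue [9], visited so far: [48, 26, 16, 43, 2]
  queue [38, 9] -> pop 38, enqueue [35], visited so far: [48, 26, 16, 43, 2, 38]
  queue [9, 35] -> pop 9, enqueue [none], visited so far: [48, 26, 16, 43, 2, 38, 9]
  queue [35] -> pop 35, enqueue [28], visited so far: [48, 26, 16, 43, 2, 38, 9, 35]
  queue [28] -> pop 28, enqueue [none], visited so far: [48, 26, 16, 43, 2, 38, 9, 35, 28]
Result: [48, 26, 16, 43, 2, 38, 9, 35, 28]


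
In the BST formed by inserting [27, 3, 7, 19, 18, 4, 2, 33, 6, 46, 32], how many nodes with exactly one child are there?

Tree built from: [27, 3, 7, 19, 18, 4, 2, 33, 6, 46, 32]
Tree (level-order array): [27, 3, 33, 2, 7, 32, 46, None, None, 4, 19, None, None, None, None, None, 6, 18]
Rule: These are nodes with exactly 1 non-null child.
Per-node child counts:
  node 27: 2 child(ren)
  node 3: 2 child(ren)
  node 2: 0 child(ren)
  node 7: 2 child(ren)
  node 4: 1 child(ren)
  node 6: 0 child(ren)
  node 19: 1 child(ren)
  node 18: 0 child(ren)
  node 33: 2 child(ren)
  node 32: 0 child(ren)
  node 46: 0 child(ren)
Matching nodes: [4, 19]
Count of nodes with exactly one child: 2


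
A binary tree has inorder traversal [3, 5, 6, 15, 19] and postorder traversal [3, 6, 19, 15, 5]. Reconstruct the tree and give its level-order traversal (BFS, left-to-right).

Inorder:   [3, 5, 6, 15, 19]
Postorder: [3, 6, 19, 15, 5]
Algorithm: postorder visits root last, so walk postorder right-to-left;
each value is the root of the current inorder slice — split it at that
value, recurse on the right subtree first, then the left.
Recursive splits:
  root=5; inorder splits into left=[3], right=[6, 15, 19]
  root=15; inorder splits into left=[6], right=[19]
  root=19; inorder splits into left=[], right=[]
  root=6; inorder splits into left=[], right=[]
  root=3; inorder splits into left=[], right=[]
Reconstructed level-order: [5, 3, 15, 6, 19]


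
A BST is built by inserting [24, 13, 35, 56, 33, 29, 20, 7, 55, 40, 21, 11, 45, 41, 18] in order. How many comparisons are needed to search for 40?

Search path for 40: 24 -> 35 -> 56 -> 55 -> 40
Found: True
Comparisons: 5


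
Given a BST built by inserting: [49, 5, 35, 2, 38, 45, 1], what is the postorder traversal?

Tree insertion order: [49, 5, 35, 2, 38, 45, 1]
Tree (level-order array): [49, 5, None, 2, 35, 1, None, None, 38, None, None, None, 45]
Postorder traversal: [1, 2, 45, 38, 35, 5, 49]


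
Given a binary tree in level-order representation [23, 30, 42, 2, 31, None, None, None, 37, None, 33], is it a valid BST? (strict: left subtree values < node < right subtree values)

Level-order array: [23, 30, 42, 2, 31, None, None, None, 37, None, 33]
Validate using subtree bounds (lo, hi): at each node, require lo < value < hi,
then recurse left with hi=value and right with lo=value.
Preorder trace (stopping at first violation):
  at node 23 with bounds (-inf, +inf): OK
  at node 30 with bounds (-inf, 23): VIOLATION
Node 30 violates its bound: not (-inf < 30 < 23).
Result: Not a valid BST


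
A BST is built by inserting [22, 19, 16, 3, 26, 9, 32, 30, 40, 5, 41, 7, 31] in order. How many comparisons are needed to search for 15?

Search path for 15: 22 -> 19 -> 16 -> 3 -> 9
Found: False
Comparisons: 5


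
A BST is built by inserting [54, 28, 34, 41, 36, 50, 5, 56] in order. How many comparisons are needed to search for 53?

Search path for 53: 54 -> 28 -> 34 -> 41 -> 50
Found: False
Comparisons: 5


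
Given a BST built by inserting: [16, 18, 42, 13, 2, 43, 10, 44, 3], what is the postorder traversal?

Tree insertion order: [16, 18, 42, 13, 2, 43, 10, 44, 3]
Tree (level-order array): [16, 13, 18, 2, None, None, 42, None, 10, None, 43, 3, None, None, 44]
Postorder traversal: [3, 10, 2, 13, 44, 43, 42, 18, 16]


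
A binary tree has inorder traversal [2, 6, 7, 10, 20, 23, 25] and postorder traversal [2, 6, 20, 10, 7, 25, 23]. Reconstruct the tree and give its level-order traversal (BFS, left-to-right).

Inorder:   [2, 6, 7, 10, 20, 23, 25]
Postorder: [2, 6, 20, 10, 7, 25, 23]
Algorithm: postorder visits root last, so walk postorder right-to-left;
each value is the root of the current inorder slice — split it at that
value, recurse on the right subtree first, then the left.
Recursive splits:
  root=23; inorder splits into left=[2, 6, 7, 10, 20], right=[25]
  root=25; inorder splits into left=[], right=[]
  root=7; inorder splits into left=[2, 6], right=[10, 20]
  root=10; inorder splits into left=[], right=[20]
  root=20; inorder splits into left=[], right=[]
  root=6; inorder splits into left=[2], right=[]
  root=2; inorder splits into left=[], right=[]
Reconstructed level-order: [23, 7, 25, 6, 10, 2, 20]


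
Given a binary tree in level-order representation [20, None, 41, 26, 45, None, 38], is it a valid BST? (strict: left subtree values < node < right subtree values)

Level-order array: [20, None, 41, 26, 45, None, 38]
Validate using subtree bounds (lo, hi): at each node, require lo < value < hi,
then recurse left with hi=value and right with lo=value.
Preorder trace (stopping at first violation):
  at node 20 with bounds (-inf, +inf): OK
  at node 41 with bounds (20, +inf): OK
  at node 26 with bounds (20, 41): OK
  at node 38 with bounds (26, 41): OK
  at node 45 with bounds (41, +inf): OK
No violation found at any node.
Result: Valid BST


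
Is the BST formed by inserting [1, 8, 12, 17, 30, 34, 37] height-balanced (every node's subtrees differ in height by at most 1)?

Tree (level-order array): [1, None, 8, None, 12, None, 17, None, 30, None, 34, None, 37]
Definition: a tree is height-balanced if, at every node, |h(left) - h(right)| <= 1 (empty subtree has height -1).
Bottom-up per-node check:
  node 37: h_left=-1, h_right=-1, diff=0 [OK], height=0
  node 34: h_left=-1, h_right=0, diff=1 [OK], height=1
  node 30: h_left=-1, h_right=1, diff=2 [FAIL (|-1-1|=2 > 1)], height=2
  node 17: h_left=-1, h_right=2, diff=3 [FAIL (|-1-2|=3 > 1)], height=3
  node 12: h_left=-1, h_right=3, diff=4 [FAIL (|-1-3|=4 > 1)], height=4
  node 8: h_left=-1, h_right=4, diff=5 [FAIL (|-1-4|=5 > 1)], height=5
  node 1: h_left=-1, h_right=5, diff=6 [FAIL (|-1-5|=6 > 1)], height=6
Node 30 violates the condition: |-1 - 1| = 2 > 1.
Result: Not balanced


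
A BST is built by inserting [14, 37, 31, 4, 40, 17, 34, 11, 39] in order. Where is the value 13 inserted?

Starting tree (level order): [14, 4, 37, None, 11, 31, 40, None, None, 17, 34, 39]
Insertion path: 14 -> 4 -> 11
Result: insert 13 as right child of 11
Final tree (level order): [14, 4, 37, None, 11, 31, 40, None, 13, 17, 34, 39]


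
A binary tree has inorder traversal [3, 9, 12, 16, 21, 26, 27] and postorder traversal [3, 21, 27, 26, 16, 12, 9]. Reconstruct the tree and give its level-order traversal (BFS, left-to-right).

Inorder:   [3, 9, 12, 16, 21, 26, 27]
Postorder: [3, 21, 27, 26, 16, 12, 9]
Algorithm: postorder visits root last, so walk postorder right-to-left;
each value is the root of the current inorder slice — split it at that
value, recurse on the right subtree first, then the left.
Recursive splits:
  root=9; inorder splits into left=[3], right=[12, 16, 21, 26, 27]
  root=12; inorder splits into left=[], right=[16, 21, 26, 27]
  root=16; inorder splits into left=[], right=[21, 26, 27]
  root=26; inorder splits into left=[21], right=[27]
  root=27; inorder splits into left=[], right=[]
  root=21; inorder splits into left=[], right=[]
  root=3; inorder splits into left=[], right=[]
Reconstructed level-order: [9, 3, 12, 16, 26, 21, 27]


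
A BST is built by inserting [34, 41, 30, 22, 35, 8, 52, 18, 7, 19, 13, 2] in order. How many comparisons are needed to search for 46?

Search path for 46: 34 -> 41 -> 52
Found: False
Comparisons: 3


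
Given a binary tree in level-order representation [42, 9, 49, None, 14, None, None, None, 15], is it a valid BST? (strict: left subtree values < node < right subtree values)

Level-order array: [42, 9, 49, None, 14, None, None, None, 15]
Validate using subtree bounds (lo, hi): at each node, require lo < value < hi,
then recurse left with hi=value and right with lo=value.
Preorder trace (stopping at first violation):
  at node 42 with bounds (-inf, +inf): OK
  at node 9 with bounds (-inf, 42): OK
  at node 14 with bounds (9, 42): OK
  at node 15 with bounds (14, 42): OK
  at node 49 with bounds (42, +inf): OK
No violation found at any node.
Result: Valid BST


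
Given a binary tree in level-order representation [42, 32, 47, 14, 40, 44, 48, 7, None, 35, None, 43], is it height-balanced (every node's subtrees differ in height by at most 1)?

Tree (level-order array): [42, 32, 47, 14, 40, 44, 48, 7, None, 35, None, 43]
Definition: a tree is height-balanced if, at every node, |h(left) - h(right)| <= 1 (empty subtree has height -1).
Bottom-up per-node check:
  node 7: h_left=-1, h_right=-1, diff=0 [OK], height=0
  node 14: h_left=0, h_right=-1, diff=1 [OK], height=1
  node 35: h_left=-1, h_right=-1, diff=0 [OK], height=0
  node 40: h_left=0, h_right=-1, diff=1 [OK], height=1
  node 32: h_left=1, h_right=1, diff=0 [OK], height=2
  node 43: h_left=-1, h_right=-1, diff=0 [OK], height=0
  node 44: h_left=0, h_right=-1, diff=1 [OK], height=1
  node 48: h_left=-1, h_right=-1, diff=0 [OK], height=0
  node 47: h_left=1, h_right=0, diff=1 [OK], height=2
  node 42: h_left=2, h_right=2, diff=0 [OK], height=3
All nodes satisfy the balance condition.
Result: Balanced


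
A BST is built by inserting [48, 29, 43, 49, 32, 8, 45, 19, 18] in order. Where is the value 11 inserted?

Starting tree (level order): [48, 29, 49, 8, 43, None, None, None, 19, 32, 45, 18]
Insertion path: 48 -> 29 -> 8 -> 19 -> 18
Result: insert 11 as left child of 18
Final tree (level order): [48, 29, 49, 8, 43, None, None, None, 19, 32, 45, 18, None, None, None, None, None, 11]


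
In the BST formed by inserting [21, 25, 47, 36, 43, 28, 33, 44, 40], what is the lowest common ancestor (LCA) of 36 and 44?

Tree insertion order: [21, 25, 47, 36, 43, 28, 33, 44, 40]
Tree (level-order array): [21, None, 25, None, 47, 36, None, 28, 43, None, 33, 40, 44]
In a BST, the LCA of p=36, q=44 is the first node v on the
root-to-leaf path with p <= v <= q (go left if both < v, right if both > v).
Walk from root:
  at 21: both 36 and 44 > 21, go right
  at 25: both 36 and 44 > 25, go right
  at 47: both 36 and 44 < 47, go left
  at 36: 36 <= 36 <= 44, this is the LCA
LCA = 36


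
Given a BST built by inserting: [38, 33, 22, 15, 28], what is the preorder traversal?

Tree insertion order: [38, 33, 22, 15, 28]
Tree (level-order array): [38, 33, None, 22, None, 15, 28]
Preorder traversal: [38, 33, 22, 15, 28]


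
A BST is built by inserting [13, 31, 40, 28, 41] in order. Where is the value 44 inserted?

Starting tree (level order): [13, None, 31, 28, 40, None, None, None, 41]
Insertion path: 13 -> 31 -> 40 -> 41
Result: insert 44 as right child of 41
Final tree (level order): [13, None, 31, 28, 40, None, None, None, 41, None, 44]


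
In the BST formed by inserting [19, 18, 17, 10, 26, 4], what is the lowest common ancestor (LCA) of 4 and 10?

Tree insertion order: [19, 18, 17, 10, 26, 4]
Tree (level-order array): [19, 18, 26, 17, None, None, None, 10, None, 4]
In a BST, the LCA of p=4, q=10 is the first node v on the
root-to-leaf path with p <= v <= q (go left if both < v, right if both > v).
Walk from root:
  at 19: both 4 and 10 < 19, go left
  at 18: both 4 and 10 < 18, go left
  at 17: both 4 and 10 < 17, go left
  at 10: 4 <= 10 <= 10, this is the LCA
LCA = 10


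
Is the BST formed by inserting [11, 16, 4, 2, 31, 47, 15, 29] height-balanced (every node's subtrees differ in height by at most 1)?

Tree (level-order array): [11, 4, 16, 2, None, 15, 31, None, None, None, None, 29, 47]
Definition: a tree is height-balanced if, at every node, |h(left) - h(right)| <= 1 (empty subtree has height -1).
Bottom-up per-node check:
  node 2: h_left=-1, h_right=-1, diff=0 [OK], height=0
  node 4: h_left=0, h_right=-1, diff=1 [OK], height=1
  node 15: h_left=-1, h_right=-1, diff=0 [OK], height=0
  node 29: h_left=-1, h_right=-1, diff=0 [OK], height=0
  node 47: h_left=-1, h_right=-1, diff=0 [OK], height=0
  node 31: h_left=0, h_right=0, diff=0 [OK], height=1
  node 16: h_left=0, h_right=1, diff=1 [OK], height=2
  node 11: h_left=1, h_right=2, diff=1 [OK], height=3
All nodes satisfy the balance condition.
Result: Balanced


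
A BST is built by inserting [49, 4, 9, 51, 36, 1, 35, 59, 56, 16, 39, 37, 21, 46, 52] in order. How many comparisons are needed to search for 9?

Search path for 9: 49 -> 4 -> 9
Found: True
Comparisons: 3


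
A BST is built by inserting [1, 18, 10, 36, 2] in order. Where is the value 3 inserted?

Starting tree (level order): [1, None, 18, 10, 36, 2]
Insertion path: 1 -> 18 -> 10 -> 2
Result: insert 3 as right child of 2
Final tree (level order): [1, None, 18, 10, 36, 2, None, None, None, None, 3]


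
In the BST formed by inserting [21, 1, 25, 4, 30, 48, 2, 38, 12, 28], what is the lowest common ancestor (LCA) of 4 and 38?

Tree insertion order: [21, 1, 25, 4, 30, 48, 2, 38, 12, 28]
Tree (level-order array): [21, 1, 25, None, 4, None, 30, 2, 12, 28, 48, None, None, None, None, None, None, 38]
In a BST, the LCA of p=4, q=38 is the first node v on the
root-to-leaf path with p <= v <= q (go left if both < v, right if both > v).
Walk from root:
  at 21: 4 <= 21 <= 38, this is the LCA
LCA = 21


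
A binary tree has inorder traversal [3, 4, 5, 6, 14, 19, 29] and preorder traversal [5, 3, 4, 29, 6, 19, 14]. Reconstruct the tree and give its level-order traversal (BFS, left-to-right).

Inorder:  [3, 4, 5, 6, 14, 19, 29]
Preorder: [5, 3, 4, 29, 6, 19, 14]
Algorithm: preorder visits root first, so consume preorder in order;
for each root, split the current inorder slice at that value into
left-subtree inorder and right-subtree inorder, then recurse.
Recursive splits:
  root=5; inorder splits into left=[3, 4], right=[6, 14, 19, 29]
  root=3; inorder splits into left=[], right=[4]
  root=4; inorder splits into left=[], right=[]
  root=29; inorder splits into left=[6, 14, 19], right=[]
  root=6; inorder splits into left=[], right=[14, 19]
  root=19; inorder splits into left=[14], right=[]
  root=14; inorder splits into left=[], right=[]
Reconstructed level-order: [5, 3, 29, 4, 6, 19, 14]


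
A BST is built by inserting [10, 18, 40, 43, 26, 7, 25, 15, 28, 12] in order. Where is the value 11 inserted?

Starting tree (level order): [10, 7, 18, None, None, 15, 40, 12, None, 26, 43, None, None, 25, 28]
Insertion path: 10 -> 18 -> 15 -> 12
Result: insert 11 as left child of 12
Final tree (level order): [10, 7, 18, None, None, 15, 40, 12, None, 26, 43, 11, None, 25, 28]


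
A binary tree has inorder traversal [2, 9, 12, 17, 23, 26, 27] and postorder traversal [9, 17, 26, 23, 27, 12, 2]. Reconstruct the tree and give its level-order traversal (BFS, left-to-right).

Inorder:   [2, 9, 12, 17, 23, 26, 27]
Postorder: [9, 17, 26, 23, 27, 12, 2]
Algorithm: postorder visits root last, so walk postorder right-to-left;
each value is the root of the current inorder slice — split it at that
value, recurse on the right subtree first, then the left.
Recursive splits:
  root=2; inorder splits into left=[], right=[9, 12, 17, 23, 26, 27]
  root=12; inorder splits into left=[9], right=[17, 23, 26, 27]
  root=27; inorder splits into left=[17, 23, 26], right=[]
  root=23; inorder splits into left=[17], right=[26]
  root=26; inorder splits into left=[], right=[]
  root=17; inorder splits into left=[], right=[]
  root=9; inorder splits into left=[], right=[]
Reconstructed level-order: [2, 12, 9, 27, 23, 17, 26]


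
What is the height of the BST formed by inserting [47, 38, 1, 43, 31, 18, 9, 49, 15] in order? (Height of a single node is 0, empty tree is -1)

Insertion order: [47, 38, 1, 43, 31, 18, 9, 49, 15]
Tree (level-order array): [47, 38, 49, 1, 43, None, None, None, 31, None, None, 18, None, 9, None, None, 15]
Compute height bottom-up (empty subtree = -1):
  height(15) = 1 + max(-1, -1) = 0
  height(9) = 1 + max(-1, 0) = 1
  height(18) = 1 + max(1, -1) = 2
  height(31) = 1 + max(2, -1) = 3
  height(1) = 1 + max(-1, 3) = 4
  height(43) = 1 + max(-1, -1) = 0
  height(38) = 1 + max(4, 0) = 5
  height(49) = 1 + max(-1, -1) = 0
  height(47) = 1 + max(5, 0) = 6
Height = 6


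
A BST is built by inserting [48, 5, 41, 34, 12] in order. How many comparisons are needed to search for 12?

Search path for 12: 48 -> 5 -> 41 -> 34 -> 12
Found: True
Comparisons: 5


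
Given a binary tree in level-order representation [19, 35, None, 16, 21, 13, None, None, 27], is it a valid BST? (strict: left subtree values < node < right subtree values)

Level-order array: [19, 35, None, 16, 21, 13, None, None, 27]
Validate using subtree bounds (lo, hi): at each node, require lo < value < hi,
then recurse left with hi=value and right with lo=value.
Preorder trace (stopping at first violation):
  at node 19 with bounds (-inf, +inf): OK
  at node 35 with bounds (-inf, 19): VIOLATION
Node 35 violates its bound: not (-inf < 35 < 19).
Result: Not a valid BST


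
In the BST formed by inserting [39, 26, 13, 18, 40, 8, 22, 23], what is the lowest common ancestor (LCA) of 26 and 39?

Tree insertion order: [39, 26, 13, 18, 40, 8, 22, 23]
Tree (level-order array): [39, 26, 40, 13, None, None, None, 8, 18, None, None, None, 22, None, 23]
In a BST, the LCA of p=26, q=39 is the first node v on the
root-to-leaf path with p <= v <= q (go left if both < v, right if both > v).
Walk from root:
  at 39: 26 <= 39 <= 39, this is the LCA
LCA = 39
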